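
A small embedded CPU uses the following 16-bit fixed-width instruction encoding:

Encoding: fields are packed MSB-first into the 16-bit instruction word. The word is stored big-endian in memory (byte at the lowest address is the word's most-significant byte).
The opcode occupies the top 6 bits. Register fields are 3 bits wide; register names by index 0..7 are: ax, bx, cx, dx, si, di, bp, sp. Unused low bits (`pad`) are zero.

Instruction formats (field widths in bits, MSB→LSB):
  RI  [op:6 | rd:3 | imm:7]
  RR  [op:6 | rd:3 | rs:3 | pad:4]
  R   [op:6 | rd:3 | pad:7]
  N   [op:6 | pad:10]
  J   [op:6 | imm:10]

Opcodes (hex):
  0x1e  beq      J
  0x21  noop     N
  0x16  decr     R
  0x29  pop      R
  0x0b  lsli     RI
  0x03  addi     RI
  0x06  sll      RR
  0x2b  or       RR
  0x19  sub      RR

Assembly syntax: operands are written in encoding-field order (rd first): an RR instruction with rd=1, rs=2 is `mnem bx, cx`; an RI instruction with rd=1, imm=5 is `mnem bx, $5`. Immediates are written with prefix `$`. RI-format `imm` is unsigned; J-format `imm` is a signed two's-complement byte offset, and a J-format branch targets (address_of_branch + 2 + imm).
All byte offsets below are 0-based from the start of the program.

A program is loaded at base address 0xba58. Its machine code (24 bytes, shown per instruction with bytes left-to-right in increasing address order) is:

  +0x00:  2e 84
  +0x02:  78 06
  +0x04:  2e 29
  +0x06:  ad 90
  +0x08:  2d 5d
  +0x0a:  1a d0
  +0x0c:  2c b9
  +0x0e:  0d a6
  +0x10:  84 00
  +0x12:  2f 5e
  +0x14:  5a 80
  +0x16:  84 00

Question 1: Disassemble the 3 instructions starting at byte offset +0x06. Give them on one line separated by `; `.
or dx, bx; lsli cx, $93; sll di, di

+0x06: ad 90 ⇒ word 0xad90 (big)
  op=0xad90>>10=0x2b ⇒ or (RR)
  rd: (w>>7)&0x7=0x3 → dx
  rs: (w>>4)&0x7=0x1 → bx
+0x08: 2d 5d ⇒ word 0x2d5d (big)
  op=0x2d5d>>10=0xb ⇒ lsli (RI)
  rd: (w>>7)&0x7=0x2 → cx
  imm: (w>>0)&0x7f=0x5d → $93
+0x0a: 1a d0 ⇒ word 0x1ad0 (big)
  op=0x1ad0>>10=0x6 ⇒ sll (RR)
  rd: (w>>7)&0x7=0x5 → di
  rs: (w>>4)&0x7=0x5 → di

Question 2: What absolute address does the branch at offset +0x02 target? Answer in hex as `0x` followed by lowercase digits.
0xba62

+0x02: 78 06 ⇒ word 0x7806 (big)
  top 6b → 0x1e → beq [J]
  imm@[9:0]=0x6 ⇒ $6
  target = base 0xba58 + off 0x02 + 2 + imm 6 = 0xba62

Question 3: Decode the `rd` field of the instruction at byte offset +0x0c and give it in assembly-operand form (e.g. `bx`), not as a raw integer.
off 0x0c: read 2c b9 as big → 0x2cb9
  op=0x2cb9>>10=0xb ⇒ lsli (RI)
  rd: (w>>7)&0x7=0x1 → bx
  imm: (w>>0)&0x7f=0x39 → $57

bx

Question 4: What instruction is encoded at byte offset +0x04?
[04] 2e 29 → 0x2e29
  top 6b → 0xb → lsli [RI]
  rd@[9:7]=0x4 ⇒ si
  imm@[6:0]=0x29 ⇒ $41

lsli si, $41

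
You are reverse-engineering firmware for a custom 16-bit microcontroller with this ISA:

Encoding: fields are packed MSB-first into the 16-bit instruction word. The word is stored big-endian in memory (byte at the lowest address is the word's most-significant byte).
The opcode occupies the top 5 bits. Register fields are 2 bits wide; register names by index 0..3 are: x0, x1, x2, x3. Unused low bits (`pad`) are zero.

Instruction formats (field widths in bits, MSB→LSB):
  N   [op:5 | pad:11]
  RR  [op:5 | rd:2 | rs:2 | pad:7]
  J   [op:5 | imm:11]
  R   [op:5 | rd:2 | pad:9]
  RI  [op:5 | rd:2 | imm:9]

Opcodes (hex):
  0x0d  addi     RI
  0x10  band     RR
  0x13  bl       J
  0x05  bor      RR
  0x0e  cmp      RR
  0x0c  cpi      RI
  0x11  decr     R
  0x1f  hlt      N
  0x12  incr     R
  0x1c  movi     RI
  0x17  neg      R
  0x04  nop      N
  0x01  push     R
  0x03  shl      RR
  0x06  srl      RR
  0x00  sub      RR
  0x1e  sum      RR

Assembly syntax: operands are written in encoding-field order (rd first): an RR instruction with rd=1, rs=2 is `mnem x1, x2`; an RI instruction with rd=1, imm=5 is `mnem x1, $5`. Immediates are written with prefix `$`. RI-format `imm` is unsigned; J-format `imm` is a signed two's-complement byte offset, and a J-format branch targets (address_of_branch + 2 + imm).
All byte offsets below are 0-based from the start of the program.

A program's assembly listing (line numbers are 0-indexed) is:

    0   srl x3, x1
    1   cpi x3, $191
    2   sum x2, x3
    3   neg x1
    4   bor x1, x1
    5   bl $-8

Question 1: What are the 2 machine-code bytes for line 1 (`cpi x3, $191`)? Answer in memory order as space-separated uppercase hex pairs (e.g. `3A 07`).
66 BF

L1: cpi op=0xc:5|rd=3:2|imm=191:9 ⇒ 0x66bf ⇒ big 66 bf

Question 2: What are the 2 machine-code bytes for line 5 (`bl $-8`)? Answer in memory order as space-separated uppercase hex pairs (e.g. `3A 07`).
9F F8

line 5 (bl): pack op=0x13:5|imm=-8:11 = 0x9ff8; big→ 9f f8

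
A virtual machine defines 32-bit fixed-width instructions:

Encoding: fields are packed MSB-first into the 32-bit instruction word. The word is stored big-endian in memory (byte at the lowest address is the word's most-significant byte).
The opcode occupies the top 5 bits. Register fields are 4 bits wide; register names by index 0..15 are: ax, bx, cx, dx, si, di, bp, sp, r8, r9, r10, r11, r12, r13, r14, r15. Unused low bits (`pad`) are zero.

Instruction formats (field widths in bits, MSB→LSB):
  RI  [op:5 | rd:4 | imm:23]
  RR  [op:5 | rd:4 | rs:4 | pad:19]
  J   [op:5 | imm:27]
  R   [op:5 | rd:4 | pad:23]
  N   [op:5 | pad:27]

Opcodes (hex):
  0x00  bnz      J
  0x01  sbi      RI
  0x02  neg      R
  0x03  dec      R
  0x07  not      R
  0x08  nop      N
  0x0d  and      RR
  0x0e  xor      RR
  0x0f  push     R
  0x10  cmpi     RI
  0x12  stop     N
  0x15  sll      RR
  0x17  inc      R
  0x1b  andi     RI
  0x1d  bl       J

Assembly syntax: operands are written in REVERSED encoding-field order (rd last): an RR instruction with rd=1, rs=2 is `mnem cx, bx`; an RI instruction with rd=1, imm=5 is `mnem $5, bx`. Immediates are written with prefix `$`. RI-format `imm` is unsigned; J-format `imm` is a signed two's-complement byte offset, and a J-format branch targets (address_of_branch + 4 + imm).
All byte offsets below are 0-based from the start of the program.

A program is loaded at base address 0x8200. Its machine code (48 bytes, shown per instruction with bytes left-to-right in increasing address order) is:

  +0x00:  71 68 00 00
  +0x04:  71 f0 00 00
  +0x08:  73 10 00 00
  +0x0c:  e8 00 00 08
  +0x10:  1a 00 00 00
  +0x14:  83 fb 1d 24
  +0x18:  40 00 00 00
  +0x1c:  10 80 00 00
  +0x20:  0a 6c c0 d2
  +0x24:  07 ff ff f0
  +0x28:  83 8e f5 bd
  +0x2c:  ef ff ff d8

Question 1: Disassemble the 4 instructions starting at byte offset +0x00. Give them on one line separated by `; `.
xor r13, cx; xor r14, dx; xor cx, bp; bl $8

@+00  big-endian(71 68 00 00) = 0x71680000
  top 5b → 0xe → xor [RR]
  [26:23] rd=2 = cx
  [22:19] rs=13 = r13
@+04  big-endian(71 f0 00 00) = 0x71f00000
  top 5b → 0xe → xor [RR]
  [26:23] rd=3 = dx
  [22:19] rs=14 = r14
@+08  big-endian(73 10 00 00) = 0x73100000
  top 5b → 0xe → xor [RR]
  [26:23] rd=6 = bp
  [22:19] rs=2 = cx
@+0c  big-endian(e8 00 00 08) = 0xe8000008
  top 5b → 0x1d → bl [J]
  [26:0] imm=8 = $8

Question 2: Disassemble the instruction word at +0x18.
nop

off 0x18: read 40 00 00 00 as big → 0x40000000
  op=0x40000000>>27=0x8 ⇒ nop (N)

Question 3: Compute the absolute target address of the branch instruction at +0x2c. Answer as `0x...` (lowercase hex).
off 0x2c: read ef ff ff d8 as big → 0xefffffd8
  top 5b → 0x1d → bl [J]
  imm@[26:0]=0x7ffffd8 (s27→-40) ⇒ $-40
  target = base 0x8200 + off 0x2c + 4 + imm -40 = 0x8208

0x8208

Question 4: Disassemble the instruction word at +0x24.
[24] 07 ff ff f0 → 0x07fffff0
  top 5b → 0x0 → bnz [J]
  imm@[26:0]=0x7fffff0 (s27→-16) ⇒ $-16

bnz $-16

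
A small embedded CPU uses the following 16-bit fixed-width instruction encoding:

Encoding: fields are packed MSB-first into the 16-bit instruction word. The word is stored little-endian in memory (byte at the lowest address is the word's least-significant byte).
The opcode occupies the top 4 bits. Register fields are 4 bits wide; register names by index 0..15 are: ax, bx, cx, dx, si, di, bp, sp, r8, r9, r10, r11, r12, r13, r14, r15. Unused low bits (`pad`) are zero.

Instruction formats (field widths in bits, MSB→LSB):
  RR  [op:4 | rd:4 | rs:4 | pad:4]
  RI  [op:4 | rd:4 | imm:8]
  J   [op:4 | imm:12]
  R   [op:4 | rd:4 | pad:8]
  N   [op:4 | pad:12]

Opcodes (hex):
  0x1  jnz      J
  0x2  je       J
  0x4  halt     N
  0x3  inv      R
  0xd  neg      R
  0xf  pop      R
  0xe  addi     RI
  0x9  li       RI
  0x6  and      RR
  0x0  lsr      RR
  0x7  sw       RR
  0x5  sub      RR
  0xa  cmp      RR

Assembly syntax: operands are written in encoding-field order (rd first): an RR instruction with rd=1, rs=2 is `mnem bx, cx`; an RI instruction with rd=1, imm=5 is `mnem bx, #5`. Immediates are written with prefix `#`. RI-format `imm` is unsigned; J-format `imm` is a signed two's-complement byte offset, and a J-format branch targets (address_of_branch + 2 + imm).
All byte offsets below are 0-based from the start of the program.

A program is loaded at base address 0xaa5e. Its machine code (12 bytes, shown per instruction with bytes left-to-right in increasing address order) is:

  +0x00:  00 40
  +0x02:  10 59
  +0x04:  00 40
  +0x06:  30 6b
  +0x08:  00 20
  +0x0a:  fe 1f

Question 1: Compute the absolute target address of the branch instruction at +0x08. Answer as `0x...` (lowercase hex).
0xaa68

@+08  little-endian(00 20) = 0x2000
  op=0x2000>>12=0x2 ⇒ je (J)
  [11:0] imm=0 = #0
  target = base 0xaa5e + off 0x08 + 2 + imm 0 = 0xaa68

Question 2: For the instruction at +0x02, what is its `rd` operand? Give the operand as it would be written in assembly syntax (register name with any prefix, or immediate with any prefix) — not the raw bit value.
off 0x02: read 10 59 as little → 0x5910
  opcode bits[15:12]=0x5: sub/RR
  rd@[11:8]=0x9 ⇒ r9
  rs@[7:4]=0x1 ⇒ bx

r9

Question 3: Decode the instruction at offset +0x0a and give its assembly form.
+0x0a: fe 1f ⇒ word 0x1ffe (little)
  opcode bits[15:12]=0x1: jnz/J
  imm@[11:0]=0xffe (s12→-2) ⇒ #-2

jnz #-2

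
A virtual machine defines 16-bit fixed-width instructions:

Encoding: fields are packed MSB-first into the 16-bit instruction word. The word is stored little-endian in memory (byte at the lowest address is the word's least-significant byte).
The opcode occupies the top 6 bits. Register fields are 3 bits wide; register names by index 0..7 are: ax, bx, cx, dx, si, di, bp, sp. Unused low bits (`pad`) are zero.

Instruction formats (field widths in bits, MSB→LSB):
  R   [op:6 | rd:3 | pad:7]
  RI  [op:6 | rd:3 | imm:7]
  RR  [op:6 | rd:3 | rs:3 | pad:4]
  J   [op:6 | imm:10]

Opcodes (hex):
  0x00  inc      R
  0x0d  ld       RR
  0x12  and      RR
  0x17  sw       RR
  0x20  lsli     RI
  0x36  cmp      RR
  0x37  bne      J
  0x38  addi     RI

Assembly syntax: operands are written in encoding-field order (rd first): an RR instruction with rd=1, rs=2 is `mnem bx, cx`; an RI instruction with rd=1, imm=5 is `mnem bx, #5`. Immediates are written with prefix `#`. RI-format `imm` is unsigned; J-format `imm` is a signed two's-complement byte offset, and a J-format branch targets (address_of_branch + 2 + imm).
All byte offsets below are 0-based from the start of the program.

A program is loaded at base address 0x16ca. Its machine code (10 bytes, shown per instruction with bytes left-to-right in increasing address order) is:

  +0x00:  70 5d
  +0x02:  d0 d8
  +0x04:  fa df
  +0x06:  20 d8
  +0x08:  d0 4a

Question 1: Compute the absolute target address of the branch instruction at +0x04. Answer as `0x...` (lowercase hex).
+0x04: fa df ⇒ word 0xdffa (little)
  opcode bits[15:10]=0x37: bne/J
  [9:0] imm=1018 (s10→-6) = #-6
  target = base 0x16ca + off 0x04 + 2 + imm -6 = 0x16ca

0x16ca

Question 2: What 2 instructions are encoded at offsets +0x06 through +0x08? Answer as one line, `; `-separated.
off 0x06: read 20 d8 as little → 0xd820
  op=0xd820>>10=0x36 ⇒ cmp (RR)
  [9:7] rd=0 = ax
  [6:4] rs=2 = cx
off 0x08: read d0 4a as little → 0x4ad0
  op=0x4ad0>>10=0x12 ⇒ and (RR)
  [9:7] rd=5 = di
  [6:4] rs=5 = di

cmp ax, cx; and di, di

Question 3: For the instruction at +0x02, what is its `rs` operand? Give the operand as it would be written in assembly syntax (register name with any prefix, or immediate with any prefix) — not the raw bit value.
off 0x02: read d0 d8 as little → 0xd8d0
  op=0xd8d0>>10=0x36 ⇒ cmp (RR)
  rd@[9:7]=0x1 ⇒ bx
  rs@[6:4]=0x5 ⇒ di

di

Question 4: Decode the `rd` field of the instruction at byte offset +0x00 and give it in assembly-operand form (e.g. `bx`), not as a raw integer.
off 0x00: read 70 5d as little → 0x5d70
  top 6b → 0x17 → sw [RR]
  rd@[9:7]=0x2 ⇒ cx
  rs@[6:4]=0x7 ⇒ sp

cx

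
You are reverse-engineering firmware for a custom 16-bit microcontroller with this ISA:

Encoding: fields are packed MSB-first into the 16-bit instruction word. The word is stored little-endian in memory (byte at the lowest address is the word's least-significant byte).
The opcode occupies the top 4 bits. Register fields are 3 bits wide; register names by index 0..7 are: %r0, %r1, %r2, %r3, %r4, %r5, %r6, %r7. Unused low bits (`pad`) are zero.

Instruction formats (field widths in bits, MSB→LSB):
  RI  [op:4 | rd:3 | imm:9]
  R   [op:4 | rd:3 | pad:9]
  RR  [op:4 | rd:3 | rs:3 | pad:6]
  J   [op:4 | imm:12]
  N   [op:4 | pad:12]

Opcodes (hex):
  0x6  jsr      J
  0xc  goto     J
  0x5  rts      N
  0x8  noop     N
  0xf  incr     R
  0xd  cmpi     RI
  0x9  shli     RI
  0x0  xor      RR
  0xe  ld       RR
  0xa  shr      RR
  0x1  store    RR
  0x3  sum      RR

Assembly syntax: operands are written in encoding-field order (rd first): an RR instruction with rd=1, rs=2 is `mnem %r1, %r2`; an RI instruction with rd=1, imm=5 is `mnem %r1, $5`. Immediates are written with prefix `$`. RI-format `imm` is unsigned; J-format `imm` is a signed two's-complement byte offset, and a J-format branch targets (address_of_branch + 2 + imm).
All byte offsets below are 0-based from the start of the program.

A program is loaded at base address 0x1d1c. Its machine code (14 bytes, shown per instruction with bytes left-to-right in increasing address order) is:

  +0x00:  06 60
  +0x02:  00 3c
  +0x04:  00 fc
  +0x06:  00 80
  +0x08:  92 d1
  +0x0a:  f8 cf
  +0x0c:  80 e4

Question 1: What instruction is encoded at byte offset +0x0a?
goto $-8

@+0a  little-endian(f8 cf) = 0xcff8
  opcode bits[15:12]=0xc: goto/J
  imm: (w>>0)&0xfff=0xff8 (s12→-8) → $-8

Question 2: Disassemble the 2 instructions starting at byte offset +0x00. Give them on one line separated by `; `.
jsr $6; sum %r6, %r0

@+00  little-endian(06 60) = 0x6006
  top 4b → 0x6 → jsr [J]
  imm: (w>>0)&0xfff=0x6 → $6
@+02  little-endian(00 3c) = 0x3c00
  top 4b → 0x3 → sum [RR]
  rd: (w>>9)&0x7=0x6 → %r6
  rs: (w>>6)&0x7=0x0 → %r0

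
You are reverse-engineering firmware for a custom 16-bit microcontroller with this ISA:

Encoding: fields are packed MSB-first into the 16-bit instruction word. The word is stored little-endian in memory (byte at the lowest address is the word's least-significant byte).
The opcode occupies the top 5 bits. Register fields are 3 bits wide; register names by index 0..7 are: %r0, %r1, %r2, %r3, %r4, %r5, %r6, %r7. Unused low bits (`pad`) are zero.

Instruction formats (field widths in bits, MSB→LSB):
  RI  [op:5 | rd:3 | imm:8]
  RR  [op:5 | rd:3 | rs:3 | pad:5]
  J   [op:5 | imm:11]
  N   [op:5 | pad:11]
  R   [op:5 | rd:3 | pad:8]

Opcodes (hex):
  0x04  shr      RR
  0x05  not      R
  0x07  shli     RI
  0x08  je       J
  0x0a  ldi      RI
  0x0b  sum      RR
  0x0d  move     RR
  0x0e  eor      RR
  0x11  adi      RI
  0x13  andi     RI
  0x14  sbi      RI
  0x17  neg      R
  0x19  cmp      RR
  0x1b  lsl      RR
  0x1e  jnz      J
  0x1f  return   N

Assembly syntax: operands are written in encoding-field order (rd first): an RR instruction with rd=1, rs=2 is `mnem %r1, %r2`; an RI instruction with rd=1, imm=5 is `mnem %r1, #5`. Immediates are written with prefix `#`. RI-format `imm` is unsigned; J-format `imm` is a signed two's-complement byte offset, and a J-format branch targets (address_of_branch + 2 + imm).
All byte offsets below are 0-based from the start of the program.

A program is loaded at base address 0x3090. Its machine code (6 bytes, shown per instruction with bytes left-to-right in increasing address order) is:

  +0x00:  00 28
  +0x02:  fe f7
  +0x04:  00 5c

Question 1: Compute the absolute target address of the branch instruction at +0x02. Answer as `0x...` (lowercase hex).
off 0x02: read fe f7 as little → 0xf7fe
  op=0xf7fe>>11=0x1e ⇒ jnz (J)
  [10:0] imm=2046 (s11→-2) = #-2
  target = base 0x3090 + off 0x02 + 2 + imm -2 = 0x3092

0x3092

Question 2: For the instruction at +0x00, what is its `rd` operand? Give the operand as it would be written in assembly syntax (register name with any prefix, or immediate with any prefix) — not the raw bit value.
[00] 00 28 → 0x2800
  op=0x2800>>11=0x5 ⇒ not (R)
  rd@[10:8]=0x0 ⇒ %r0

%r0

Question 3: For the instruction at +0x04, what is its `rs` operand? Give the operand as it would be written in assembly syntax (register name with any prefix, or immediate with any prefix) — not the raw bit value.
%r0

[04] 00 5c → 0x5c00
  top 5b → 0xb → sum [RR]
  [10:8] rd=4 = %r4
  [7:5] rs=0 = %r0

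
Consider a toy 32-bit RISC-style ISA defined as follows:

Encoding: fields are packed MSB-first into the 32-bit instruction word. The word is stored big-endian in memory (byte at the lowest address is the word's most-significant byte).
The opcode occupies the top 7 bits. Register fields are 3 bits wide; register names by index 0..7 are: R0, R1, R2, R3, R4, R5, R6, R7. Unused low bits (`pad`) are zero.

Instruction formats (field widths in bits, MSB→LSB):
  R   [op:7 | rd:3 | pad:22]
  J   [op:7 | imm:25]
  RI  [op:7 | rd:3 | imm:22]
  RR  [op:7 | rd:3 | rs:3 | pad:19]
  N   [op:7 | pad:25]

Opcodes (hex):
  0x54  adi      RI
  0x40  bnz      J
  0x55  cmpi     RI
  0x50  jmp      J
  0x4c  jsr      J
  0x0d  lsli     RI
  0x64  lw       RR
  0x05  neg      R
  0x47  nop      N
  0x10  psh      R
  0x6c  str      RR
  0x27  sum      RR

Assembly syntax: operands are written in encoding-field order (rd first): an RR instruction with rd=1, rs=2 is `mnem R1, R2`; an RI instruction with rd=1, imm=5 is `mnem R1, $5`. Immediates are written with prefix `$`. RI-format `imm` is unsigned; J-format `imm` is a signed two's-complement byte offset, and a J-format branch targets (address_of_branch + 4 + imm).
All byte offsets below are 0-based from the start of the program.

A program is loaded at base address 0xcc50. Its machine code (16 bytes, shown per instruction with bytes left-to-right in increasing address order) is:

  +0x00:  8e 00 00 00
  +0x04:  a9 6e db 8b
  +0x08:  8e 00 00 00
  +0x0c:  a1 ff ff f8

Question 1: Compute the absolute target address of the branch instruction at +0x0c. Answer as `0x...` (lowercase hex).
[0c] a1 ff ff f8 → 0xa1fffff8
  op=0xa1fffff8>>25=0x50 ⇒ jmp (J)
  imm: (w>>0)&0x1ffffff=0x1fffff8 (s25→-8) → $-8
  target = base 0xcc50 + off 0x0c + 4 + imm -8 = 0xcc58

0xcc58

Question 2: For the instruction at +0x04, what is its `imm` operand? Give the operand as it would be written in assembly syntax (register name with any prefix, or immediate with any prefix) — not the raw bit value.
$3070859

off 0x04: read a9 6e db 8b as big → 0xa96edb8b
  op=0xa96edb8b>>25=0x54 ⇒ adi (RI)
  rd: (w>>22)&0x7=0x5 → R5
  imm: (w>>0)&0x3fffff=0x2edb8b → $3070859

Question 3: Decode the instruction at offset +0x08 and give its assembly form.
nop

@+08  big-endian(8e 00 00 00) = 0x8e000000
  opcode bits[31:25]=0x47: nop/N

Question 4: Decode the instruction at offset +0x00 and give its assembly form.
@+00  big-endian(8e 00 00 00) = 0x8e000000
  top 7b → 0x47 → nop [N]

nop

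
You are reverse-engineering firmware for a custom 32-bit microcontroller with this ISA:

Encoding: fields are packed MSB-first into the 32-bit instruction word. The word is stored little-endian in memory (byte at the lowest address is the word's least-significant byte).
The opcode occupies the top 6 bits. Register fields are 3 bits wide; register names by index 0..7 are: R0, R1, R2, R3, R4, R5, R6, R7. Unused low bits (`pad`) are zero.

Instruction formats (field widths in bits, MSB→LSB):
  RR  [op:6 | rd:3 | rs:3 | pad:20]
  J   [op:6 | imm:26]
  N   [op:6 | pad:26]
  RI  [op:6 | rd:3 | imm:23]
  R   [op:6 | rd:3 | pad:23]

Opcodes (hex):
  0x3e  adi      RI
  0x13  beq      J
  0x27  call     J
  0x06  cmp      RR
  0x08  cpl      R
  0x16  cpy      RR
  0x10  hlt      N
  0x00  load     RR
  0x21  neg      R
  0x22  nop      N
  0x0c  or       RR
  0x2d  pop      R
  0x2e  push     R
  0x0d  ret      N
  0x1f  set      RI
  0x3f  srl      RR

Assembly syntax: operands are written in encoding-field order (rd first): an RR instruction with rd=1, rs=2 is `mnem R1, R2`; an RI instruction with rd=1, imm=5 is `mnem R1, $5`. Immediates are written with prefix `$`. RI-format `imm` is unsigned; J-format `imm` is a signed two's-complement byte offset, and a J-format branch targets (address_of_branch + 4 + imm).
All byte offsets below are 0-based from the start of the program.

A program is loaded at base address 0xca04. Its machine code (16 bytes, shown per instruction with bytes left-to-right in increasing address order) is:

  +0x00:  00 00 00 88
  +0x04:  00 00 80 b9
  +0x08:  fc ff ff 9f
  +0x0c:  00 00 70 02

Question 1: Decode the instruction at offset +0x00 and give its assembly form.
+0x00: 00 00 00 88 ⇒ word 0x88000000 (little)
  top 6b → 0x22 → nop [N]

nop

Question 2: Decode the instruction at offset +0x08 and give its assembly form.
+0x08: fc ff ff 9f ⇒ word 0x9ffffffc (little)
  top 6b → 0x27 → call [J]
  imm@[25:0]=0x3fffffc (s26→-4) ⇒ $-4

call $-4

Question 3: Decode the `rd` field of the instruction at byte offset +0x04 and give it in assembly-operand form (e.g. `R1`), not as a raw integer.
off 0x04: read 00 00 80 b9 as little → 0xb9800000
  op=0xb9800000>>26=0x2e ⇒ push (R)
  rd@[25:23]=0x3 ⇒ R3

R3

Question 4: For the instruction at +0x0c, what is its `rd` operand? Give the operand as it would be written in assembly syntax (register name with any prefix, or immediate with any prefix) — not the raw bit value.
off 0x0c: read 00 00 70 02 as little → 0x02700000
  opcode bits[31:26]=0x0: load/RR
  rd: (w>>23)&0x7=0x4 → R4
  rs: (w>>20)&0x7=0x7 → R7

R4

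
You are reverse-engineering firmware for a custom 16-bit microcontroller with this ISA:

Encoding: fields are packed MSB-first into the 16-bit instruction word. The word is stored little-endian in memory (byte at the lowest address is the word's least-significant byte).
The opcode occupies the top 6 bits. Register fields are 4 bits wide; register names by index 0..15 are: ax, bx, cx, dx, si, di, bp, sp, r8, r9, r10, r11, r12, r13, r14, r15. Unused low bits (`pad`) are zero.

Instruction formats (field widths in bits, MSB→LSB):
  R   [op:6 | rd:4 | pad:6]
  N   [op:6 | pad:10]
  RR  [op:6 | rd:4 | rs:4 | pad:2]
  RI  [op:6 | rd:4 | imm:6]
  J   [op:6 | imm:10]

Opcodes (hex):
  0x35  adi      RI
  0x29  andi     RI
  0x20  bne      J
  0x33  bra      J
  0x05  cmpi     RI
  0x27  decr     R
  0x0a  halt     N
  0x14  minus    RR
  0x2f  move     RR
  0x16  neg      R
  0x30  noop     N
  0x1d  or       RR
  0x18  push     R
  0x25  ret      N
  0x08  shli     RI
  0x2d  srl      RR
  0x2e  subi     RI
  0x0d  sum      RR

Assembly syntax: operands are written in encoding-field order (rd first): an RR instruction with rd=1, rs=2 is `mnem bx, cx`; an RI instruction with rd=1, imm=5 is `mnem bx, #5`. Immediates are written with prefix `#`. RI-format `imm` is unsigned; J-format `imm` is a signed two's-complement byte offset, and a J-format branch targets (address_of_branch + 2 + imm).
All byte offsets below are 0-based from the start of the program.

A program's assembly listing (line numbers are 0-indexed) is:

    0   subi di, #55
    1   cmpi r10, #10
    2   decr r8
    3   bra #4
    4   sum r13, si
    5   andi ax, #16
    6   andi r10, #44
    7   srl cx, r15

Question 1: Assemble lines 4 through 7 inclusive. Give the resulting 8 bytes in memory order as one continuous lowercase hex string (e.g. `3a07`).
503710a4aca6bcb4

L4: sum op=0xd:6|rd=13:4|rs=4:4|pad=0:2 ⇒ 0x3750 ⇒ little 50 37
L5: andi op=0x29:6|rd=0:4|imm=16:6 ⇒ 0xa410 ⇒ little 10 a4
L6: andi op=0x29:6|rd=10:4|imm=44:6 ⇒ 0xa6ac ⇒ little ac a6
L7: srl op=0x2d:6|rd=2:4|rs=15:4|pad=0:2 ⇒ 0xb4bc ⇒ little bc b4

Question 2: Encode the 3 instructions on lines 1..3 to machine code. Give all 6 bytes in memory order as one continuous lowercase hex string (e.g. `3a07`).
8a16009e04cc

line 1 (cmpi): pack op=0x5:6|rd=10:4|imm=10:6 = 0x168a; little→ 8a 16
line 2 (decr): pack op=0x27:6|rd=8:4|pad=0:6 = 0x9e00; little→ 00 9e
line 3 (bra): pack op=0x33:6|imm=4:10 = 0xcc04; little→ 04 cc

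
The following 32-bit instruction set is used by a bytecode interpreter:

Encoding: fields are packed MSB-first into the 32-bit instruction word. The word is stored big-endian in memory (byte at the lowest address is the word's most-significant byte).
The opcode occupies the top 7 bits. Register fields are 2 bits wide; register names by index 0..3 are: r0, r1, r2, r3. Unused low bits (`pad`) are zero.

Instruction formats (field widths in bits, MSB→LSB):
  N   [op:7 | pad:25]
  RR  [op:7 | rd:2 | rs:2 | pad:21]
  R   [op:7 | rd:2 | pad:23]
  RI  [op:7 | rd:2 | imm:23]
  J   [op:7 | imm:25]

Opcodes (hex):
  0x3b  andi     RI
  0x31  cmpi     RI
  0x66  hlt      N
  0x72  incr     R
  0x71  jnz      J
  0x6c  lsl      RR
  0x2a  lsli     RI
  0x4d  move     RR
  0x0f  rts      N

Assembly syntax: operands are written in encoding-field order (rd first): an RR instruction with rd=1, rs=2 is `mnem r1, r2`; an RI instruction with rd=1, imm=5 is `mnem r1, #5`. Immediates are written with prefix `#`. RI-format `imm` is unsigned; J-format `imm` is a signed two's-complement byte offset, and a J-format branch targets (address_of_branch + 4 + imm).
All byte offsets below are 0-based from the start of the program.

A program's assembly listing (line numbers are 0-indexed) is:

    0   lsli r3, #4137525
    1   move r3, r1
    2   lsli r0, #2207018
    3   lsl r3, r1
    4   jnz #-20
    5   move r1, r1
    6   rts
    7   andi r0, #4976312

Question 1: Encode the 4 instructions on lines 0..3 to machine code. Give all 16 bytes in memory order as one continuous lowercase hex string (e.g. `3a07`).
55bf22359ba000005421ad2ad9a00000

L0: lsli op=0x2a:7|rd=3:2|imm=4137525:23 ⇒ 0x55bf2235 ⇒ big 55 bf 22 35
L1: move op=0x4d:7|rd=3:2|rs=1:2|pad=0:21 ⇒ 0x9ba00000 ⇒ big 9b a0 00 00
L2: lsli op=0x2a:7|rd=0:2|imm=2207018:23 ⇒ 0x5421ad2a ⇒ big 54 21 ad 2a
L3: lsl op=0x6c:7|rd=3:2|rs=1:2|pad=0:21 ⇒ 0xd9a00000 ⇒ big d9 a0 00 00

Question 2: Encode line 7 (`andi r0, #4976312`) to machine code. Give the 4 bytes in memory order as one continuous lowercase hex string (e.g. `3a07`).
764beeb8

line 7 (andi): pack op=0x3b:7|rd=0:2|imm=4976312:23 = 0x764beeb8; big→ 76 4b ee b8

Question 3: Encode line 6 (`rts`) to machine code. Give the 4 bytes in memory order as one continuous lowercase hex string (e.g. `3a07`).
1e000000

line 6 (rts): pack op=0xf:7|pad=0:25 = 0x1e000000; big→ 1e 00 00 00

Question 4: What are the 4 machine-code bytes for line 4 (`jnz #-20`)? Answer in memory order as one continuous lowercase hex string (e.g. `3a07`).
4. jnz fields op=0x71:7|imm=-20:25 → word e3ffffech → e3 ff ff ec

e3ffffec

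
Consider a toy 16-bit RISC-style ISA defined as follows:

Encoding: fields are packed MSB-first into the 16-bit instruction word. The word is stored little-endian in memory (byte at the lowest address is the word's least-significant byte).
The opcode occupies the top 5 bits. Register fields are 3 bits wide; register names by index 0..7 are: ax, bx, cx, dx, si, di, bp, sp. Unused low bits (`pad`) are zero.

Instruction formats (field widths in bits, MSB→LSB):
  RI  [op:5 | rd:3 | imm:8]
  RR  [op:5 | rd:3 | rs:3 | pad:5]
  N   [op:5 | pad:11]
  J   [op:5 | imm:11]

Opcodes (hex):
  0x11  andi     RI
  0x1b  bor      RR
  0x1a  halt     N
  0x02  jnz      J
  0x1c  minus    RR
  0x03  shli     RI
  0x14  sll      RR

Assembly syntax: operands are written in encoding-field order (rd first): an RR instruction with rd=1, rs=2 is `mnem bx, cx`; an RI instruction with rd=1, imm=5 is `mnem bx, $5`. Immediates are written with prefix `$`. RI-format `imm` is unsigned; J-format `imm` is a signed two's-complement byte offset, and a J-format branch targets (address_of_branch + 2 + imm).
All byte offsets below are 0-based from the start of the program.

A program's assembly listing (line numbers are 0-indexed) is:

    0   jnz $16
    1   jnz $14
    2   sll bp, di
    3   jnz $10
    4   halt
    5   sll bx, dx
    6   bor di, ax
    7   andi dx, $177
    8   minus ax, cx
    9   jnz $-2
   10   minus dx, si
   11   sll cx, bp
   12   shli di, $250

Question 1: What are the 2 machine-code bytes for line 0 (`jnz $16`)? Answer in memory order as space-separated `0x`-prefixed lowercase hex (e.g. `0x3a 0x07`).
line 0 (jnz): pack op=0x2:5|imm=16:11 = 0x1010; little→ 10 10

0x10 0x10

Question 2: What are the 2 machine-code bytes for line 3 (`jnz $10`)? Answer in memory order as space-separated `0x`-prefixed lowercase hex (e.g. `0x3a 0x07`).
L3: jnz op=0x2:5|imm=10:11 ⇒ 0x100a ⇒ little 0a 10

0x0a 0x10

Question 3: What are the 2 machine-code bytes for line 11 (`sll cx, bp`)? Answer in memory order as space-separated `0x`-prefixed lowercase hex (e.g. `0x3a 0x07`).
0xc0 0xa2

line 11 (sll): pack op=0x14:5|rd=2:3|rs=6:3|pad=0:5 = 0xa2c0; little→ c0 a2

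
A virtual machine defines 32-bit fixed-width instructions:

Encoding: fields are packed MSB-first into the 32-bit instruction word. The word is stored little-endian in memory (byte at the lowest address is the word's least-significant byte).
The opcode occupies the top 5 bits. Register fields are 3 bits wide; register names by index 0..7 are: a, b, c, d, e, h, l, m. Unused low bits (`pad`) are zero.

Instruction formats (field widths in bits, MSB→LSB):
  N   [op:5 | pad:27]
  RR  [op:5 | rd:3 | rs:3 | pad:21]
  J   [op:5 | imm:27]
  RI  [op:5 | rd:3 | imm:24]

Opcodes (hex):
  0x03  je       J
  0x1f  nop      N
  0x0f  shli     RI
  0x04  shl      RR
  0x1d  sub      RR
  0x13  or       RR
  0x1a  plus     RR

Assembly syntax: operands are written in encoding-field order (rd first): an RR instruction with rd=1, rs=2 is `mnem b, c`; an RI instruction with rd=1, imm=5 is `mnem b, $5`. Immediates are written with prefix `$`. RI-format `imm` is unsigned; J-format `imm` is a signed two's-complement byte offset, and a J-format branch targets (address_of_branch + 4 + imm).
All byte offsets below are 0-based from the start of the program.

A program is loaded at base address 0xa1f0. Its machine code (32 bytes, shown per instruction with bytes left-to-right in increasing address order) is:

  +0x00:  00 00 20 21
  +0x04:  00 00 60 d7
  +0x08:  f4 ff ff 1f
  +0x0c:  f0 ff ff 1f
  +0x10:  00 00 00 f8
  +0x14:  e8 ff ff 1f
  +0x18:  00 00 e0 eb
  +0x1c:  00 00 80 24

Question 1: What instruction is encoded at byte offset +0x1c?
shl e, e

off 0x1c: read 00 00 80 24 as little → 0x24800000
  opcode bits[31:27]=0x4: shl/RR
  rd: (w>>24)&0x7=0x4 → e
  rs: (w>>21)&0x7=0x4 → e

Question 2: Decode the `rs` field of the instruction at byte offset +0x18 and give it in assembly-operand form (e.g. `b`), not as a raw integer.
m

[18] 00 00 e0 eb → 0xebe00000
  op=0xebe00000>>27=0x1d ⇒ sub (RR)
  rd@[26:24]=0x3 ⇒ d
  rs@[23:21]=0x7 ⇒ m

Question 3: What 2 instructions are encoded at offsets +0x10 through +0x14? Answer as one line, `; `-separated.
nop; je $-24

[10] 00 00 00 f8 → 0xf8000000
  top 5b → 0x1f → nop [N]
[14] e8 ff ff 1f → 0x1fffffe8
  top 5b → 0x3 → je [J]
  [26:0] imm=134217704 (s27→-24) = $-24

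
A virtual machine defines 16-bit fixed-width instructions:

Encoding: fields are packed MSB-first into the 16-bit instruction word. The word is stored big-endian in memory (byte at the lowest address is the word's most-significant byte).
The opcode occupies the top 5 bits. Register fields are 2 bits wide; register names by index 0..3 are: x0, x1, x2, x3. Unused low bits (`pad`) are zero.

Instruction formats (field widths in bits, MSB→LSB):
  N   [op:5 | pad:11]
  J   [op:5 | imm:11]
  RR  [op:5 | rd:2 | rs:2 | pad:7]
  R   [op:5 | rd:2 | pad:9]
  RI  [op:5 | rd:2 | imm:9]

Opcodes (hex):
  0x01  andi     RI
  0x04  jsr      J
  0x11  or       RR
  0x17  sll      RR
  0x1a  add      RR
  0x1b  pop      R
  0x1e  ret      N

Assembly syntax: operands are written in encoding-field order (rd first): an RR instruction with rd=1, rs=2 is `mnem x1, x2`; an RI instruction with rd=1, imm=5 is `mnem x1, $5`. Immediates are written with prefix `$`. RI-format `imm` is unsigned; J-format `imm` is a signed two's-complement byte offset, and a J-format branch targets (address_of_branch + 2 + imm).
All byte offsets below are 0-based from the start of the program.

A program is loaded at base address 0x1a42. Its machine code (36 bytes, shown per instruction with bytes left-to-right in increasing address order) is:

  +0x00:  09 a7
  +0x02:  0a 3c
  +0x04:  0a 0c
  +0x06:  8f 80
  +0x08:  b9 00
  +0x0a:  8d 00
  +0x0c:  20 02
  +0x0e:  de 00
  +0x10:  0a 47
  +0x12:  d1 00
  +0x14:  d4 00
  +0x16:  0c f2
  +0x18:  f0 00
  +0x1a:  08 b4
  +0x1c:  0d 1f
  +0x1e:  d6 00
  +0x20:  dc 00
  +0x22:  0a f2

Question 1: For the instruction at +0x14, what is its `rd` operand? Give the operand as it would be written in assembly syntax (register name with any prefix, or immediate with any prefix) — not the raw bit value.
+0x14: d4 00 ⇒ word 0xd400 (big)
  op=0xd400>>11=0x1a ⇒ add (RR)
  rd: (w>>9)&0x3=0x2 → x2
  rs: (w>>7)&0x3=0x0 → x0

x2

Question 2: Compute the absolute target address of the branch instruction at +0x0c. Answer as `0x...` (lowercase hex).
0x1a52

@+0c  big-endian(20 02) = 0x2002
  op=0x2002>>11=0x4 ⇒ jsr (J)
  [10:0] imm=2 = $2
  target = base 0x1a42 + off 0x0c + 2 + imm 2 = 0x1a52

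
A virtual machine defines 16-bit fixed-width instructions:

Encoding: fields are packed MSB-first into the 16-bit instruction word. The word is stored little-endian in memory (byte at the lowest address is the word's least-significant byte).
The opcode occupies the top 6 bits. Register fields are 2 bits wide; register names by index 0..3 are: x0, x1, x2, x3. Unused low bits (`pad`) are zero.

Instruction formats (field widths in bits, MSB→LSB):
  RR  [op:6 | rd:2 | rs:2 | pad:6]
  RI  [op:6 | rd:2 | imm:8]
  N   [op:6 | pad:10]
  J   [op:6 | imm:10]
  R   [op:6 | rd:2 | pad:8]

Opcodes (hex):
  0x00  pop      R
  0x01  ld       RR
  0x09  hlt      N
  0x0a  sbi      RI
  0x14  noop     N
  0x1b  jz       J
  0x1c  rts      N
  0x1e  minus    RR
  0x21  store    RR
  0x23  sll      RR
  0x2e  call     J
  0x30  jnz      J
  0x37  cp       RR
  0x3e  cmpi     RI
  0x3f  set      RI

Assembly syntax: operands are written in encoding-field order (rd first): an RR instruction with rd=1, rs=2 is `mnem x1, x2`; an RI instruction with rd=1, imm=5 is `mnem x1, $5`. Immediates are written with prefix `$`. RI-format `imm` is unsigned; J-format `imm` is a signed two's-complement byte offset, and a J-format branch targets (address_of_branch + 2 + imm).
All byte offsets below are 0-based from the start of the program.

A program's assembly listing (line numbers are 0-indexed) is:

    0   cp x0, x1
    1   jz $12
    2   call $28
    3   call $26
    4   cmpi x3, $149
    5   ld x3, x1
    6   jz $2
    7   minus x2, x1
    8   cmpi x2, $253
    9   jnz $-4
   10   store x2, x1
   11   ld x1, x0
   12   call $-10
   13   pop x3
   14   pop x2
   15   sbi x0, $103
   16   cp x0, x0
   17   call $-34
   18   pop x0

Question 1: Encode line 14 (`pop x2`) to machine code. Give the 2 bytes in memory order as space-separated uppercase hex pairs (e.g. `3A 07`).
line 14 (pop): pack op=0x0:6|rd=2:2|pad=0:8 = 0x0200; little→ 00 02

00 02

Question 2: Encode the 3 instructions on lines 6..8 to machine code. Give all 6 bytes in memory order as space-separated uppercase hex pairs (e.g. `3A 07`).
6. jz fields op=0x1b:6|imm=2:10 → word 6c02h → 02 6c
7. minus fields op=0x1e:6|rd=2:2|rs=1:2|pad=0:6 → word 7a40h → 40 7a
8. cmpi fields op=0x3e:6|rd=2:2|imm=253:8 → word fafdh → fd fa

02 6C 40 7A FD FA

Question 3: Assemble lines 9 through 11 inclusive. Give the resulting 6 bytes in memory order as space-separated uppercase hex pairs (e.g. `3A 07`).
FC C3 40 86 00 05

9. jnz fields op=0x30:6|imm=-4:10 → word c3fch → fc c3
10. store fields op=0x21:6|rd=2:2|rs=1:2|pad=0:6 → word 8640h → 40 86
11. ld fields op=0x1:6|rd=1:2|rs=0:2|pad=0:6 → word 0500h → 00 05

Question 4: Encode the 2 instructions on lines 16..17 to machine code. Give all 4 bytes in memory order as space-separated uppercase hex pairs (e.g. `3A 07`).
16. cp fields op=0x37:6|rd=0:2|rs=0:2|pad=0:6 → word dc00h → 00 dc
17. call fields op=0x2e:6|imm=-34:10 → word bbdeh → de bb

00 DC DE BB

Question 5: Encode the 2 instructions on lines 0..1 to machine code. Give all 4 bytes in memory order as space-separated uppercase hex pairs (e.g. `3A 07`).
line 0 (cp): pack op=0x37:6|rd=0:2|rs=1:2|pad=0:6 = 0xdc40; little→ 40 dc
line 1 (jz): pack op=0x1b:6|imm=12:10 = 0x6c0c; little→ 0c 6c

40 DC 0C 6C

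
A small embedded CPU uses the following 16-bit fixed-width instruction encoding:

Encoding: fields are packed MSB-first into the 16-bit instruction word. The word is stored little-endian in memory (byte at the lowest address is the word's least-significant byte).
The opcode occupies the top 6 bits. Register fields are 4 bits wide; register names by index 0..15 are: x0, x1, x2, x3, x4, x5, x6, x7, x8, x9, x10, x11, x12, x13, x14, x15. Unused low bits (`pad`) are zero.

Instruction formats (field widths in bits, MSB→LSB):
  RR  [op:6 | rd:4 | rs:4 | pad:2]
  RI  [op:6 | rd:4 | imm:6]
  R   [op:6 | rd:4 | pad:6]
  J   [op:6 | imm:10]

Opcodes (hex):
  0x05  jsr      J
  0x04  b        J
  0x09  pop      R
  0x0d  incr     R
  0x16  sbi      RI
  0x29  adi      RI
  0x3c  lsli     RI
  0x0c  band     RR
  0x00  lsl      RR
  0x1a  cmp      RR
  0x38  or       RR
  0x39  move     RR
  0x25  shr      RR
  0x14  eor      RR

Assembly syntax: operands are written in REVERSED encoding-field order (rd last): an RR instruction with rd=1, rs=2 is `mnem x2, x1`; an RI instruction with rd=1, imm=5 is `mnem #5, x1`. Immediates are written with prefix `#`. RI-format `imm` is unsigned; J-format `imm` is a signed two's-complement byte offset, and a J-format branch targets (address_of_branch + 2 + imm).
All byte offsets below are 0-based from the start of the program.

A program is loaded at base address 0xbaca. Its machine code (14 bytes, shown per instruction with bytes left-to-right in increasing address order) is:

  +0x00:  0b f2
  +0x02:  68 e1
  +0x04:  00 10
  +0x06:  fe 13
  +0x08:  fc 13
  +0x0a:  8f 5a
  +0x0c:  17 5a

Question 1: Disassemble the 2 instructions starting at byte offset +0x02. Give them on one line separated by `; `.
or x10, x5; b #0

off 0x02: read 68 e1 as little → 0xe168
  top 6b → 0x38 → or [RR]
  rd@[9:6]=0x5 ⇒ x5
  rs@[5:2]=0xa ⇒ x10
off 0x04: read 00 10 as little → 0x1000
  top 6b → 0x4 → b [J]
  imm@[9:0]=0x0 ⇒ #0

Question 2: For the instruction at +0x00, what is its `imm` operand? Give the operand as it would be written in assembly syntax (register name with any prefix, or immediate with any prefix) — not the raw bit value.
off 0x00: read 0b f2 as little → 0xf20b
  op=0xf20b>>10=0x3c ⇒ lsli (RI)
  rd: (w>>6)&0xf=0x8 → x8
  imm: (w>>0)&0x3f=0xb → #11

#11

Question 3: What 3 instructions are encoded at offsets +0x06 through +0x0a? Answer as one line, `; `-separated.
off 0x06: read fe 13 as little → 0x13fe
  top 6b → 0x4 → b [J]
  imm@[9:0]=0x3fe (s10→-2) ⇒ #-2
off 0x08: read fc 13 as little → 0x13fc
  top 6b → 0x4 → b [J]
  imm@[9:0]=0x3fc (s10→-4) ⇒ #-4
off 0x0a: read 8f 5a as little → 0x5a8f
  top 6b → 0x16 → sbi [RI]
  rd@[9:6]=0xa ⇒ x10
  imm@[5:0]=0xf ⇒ #15

b #-2; b #-4; sbi #15, x10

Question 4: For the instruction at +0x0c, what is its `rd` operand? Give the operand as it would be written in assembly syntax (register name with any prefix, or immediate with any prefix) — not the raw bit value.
x8

@+0c  little-endian(17 5a) = 0x5a17
  op=0x5a17>>10=0x16 ⇒ sbi (RI)
  rd@[9:6]=0x8 ⇒ x8
  imm@[5:0]=0x17 ⇒ #23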